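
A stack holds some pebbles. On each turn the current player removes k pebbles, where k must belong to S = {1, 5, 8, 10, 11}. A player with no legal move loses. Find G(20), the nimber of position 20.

n :  0  1  2  3  4  5  6  7  8  9 10 11 12 13 14 15 16 17 18 19 20
G :  0  1  0  1  0  1  0  1  2  3  2  3  2  3  2  3  4  5  0  1  0

0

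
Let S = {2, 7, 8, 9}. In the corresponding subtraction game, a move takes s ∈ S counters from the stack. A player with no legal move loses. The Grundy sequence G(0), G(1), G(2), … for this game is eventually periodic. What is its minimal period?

15

G(0) = 0
G(1) = mex{} = 0
G(2) = mex{0} = 1
G(3) = mex{0} = 1
G(4) = mex{1} = 0
G(5) = mex{1} = 0
G(6) = mex{0} = 1
G(7) = mex{0,0} = 1
G(8) = mex{1,0,0} = 2
G(9) = mex{1,1,0,0} = 2
G(10) = mex{2,1,1,0} = 3
G(11) = mex{2,0,1,1} = 3
G(12) = mex{3,0,0,1} = 2
G(13) = mex{3,1,0,0} = 2
G(14) = mex{2,1,1,0} = 3
G(15) = mex{2,2,1,1} = 0
G(16) = mex{3,2,2,1} = 0
G(17) = mex{0,3,2,2} = 1
G(18) = mex{0,3,3,2} = 1
G(19) = mex{1,2,3,3} = 0
G(20) = mex{1,2,2,3} = 0
G(21) = mex{0,3,2,2} = 1
G(22) = mex{0,0,3,2} = 1
G(23) = mex{1,0,0,3} = 2
G(24) = mex{1,1,0,0} = 2
G(25) = mex{2,1,1,0} = 3
G(26) = mex{2,0,1,1} = 3
G(27) = mex{3,0,0,1} = 2
G(28) = mex{3,1,0,0} = 2
G(29) = mex{2,1,1,0} = 3
G(30) = mex{2,2,1,1} = 0
G(31) = mex{3,2,2,1} = 0
G(n+15) = G(n) holds for n = 0,…,8 (a full window of length max(S) = 9), so the sequence is purely periodic with period 15.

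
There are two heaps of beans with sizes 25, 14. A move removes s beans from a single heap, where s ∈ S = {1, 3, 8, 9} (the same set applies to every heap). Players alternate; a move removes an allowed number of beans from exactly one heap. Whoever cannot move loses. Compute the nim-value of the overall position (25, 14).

All heaps use S = {1, 3, 8, 9}:
n :  0  1  2  3  4  5  6  7  8  9 10 11 12 13 14 15 16 17 18 19 20 21 22 23 24 25
G :  0  1  0  1  0  1  0  1  2  3  2  3  2  3  2  3  0  1  0  1  0  1  0  1  2  3
Heap A: G(25) = 3.
Heap B: G(14) = 2.
Combined Grundy value = 3 ⊕ 2 = 1.

1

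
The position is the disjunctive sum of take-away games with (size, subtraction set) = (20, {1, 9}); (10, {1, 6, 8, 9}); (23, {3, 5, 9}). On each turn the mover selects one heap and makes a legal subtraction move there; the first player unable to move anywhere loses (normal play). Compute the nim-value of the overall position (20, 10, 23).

Heap A, S = {1, 9}:
n :  0  1  2  3  4  5  6  7  8  9 10 11 12 13 14 15 16 17 18 19 20
G :  0  1  0  1  0  1  0  1  0  1  0  1  0  1  0  1  0  1  0  1  0
G_A(20) = 0.
Heap B, S = {1, 6, 8, 9}:
n :  0  1  2  3  4  5  6  7  8  9 10
G :  0  1  0  1  0  1  2  0  1  2  3
G_B(10) = 3.
Heap C, S = {3, 5, 9}:
G(0) = 0
G(1) = mex{} = 0
G(2) = mex{} = 0
G(3) = mex{0} = 1
G(4) = mex{0} = 1
G(5) = mex{0,0} = 1
G(6) = mex{1,0} = 2
G(7) = mex{1,0} = 2
G(8) = mex{1,1} = 0
G(9) = mex{2,1,0} = 3
G(10) = mex{2,1,0} = 3
G(11) = mex{0,2,0} = 1
G(12) = mex{3,2,1} = 0
G(13) = mex{3,0,1} = 2
G(14) = mex{1,3,1} = 0
G(15) = mex{0,3,2} = 1
G(16) = mex{2,1,2} = 0
G(17) = mex{0,0,0} = 1
G(18) = mex{1,2,3} = 0
G(19) = mex{0,0,3} = 1
G(20) = mex{1,1,1} = 0
G(21) = mex{0,0,0} = 1
G(22) = mex{1,1,2} = 0
G(23) = mex{0,0,0} = 1
G_C(23) = 1.
Combined Grundy value = 0 ⊕ 3 ⊕ 1 = 2.

2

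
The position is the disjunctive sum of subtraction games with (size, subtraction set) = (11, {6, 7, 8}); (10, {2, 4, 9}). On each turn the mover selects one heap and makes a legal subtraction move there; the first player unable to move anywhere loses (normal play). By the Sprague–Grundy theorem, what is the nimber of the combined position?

3

Heap A, S = {6, 7, 8}:
G(0) = 0
G(1) = mex{} = 0
G(2) = mex{} = 0
G(3) = mex{} = 0
G(4) = mex{} = 0
G(5) = mex{} = 0
G(6) = mex{0} = 1
G(7) = mex{0,0} = 1
G(8) = mex{0,0,0} = 1
G(9) = mex{0,0,0} = 1
G(10) = mex{0,0,0} = 1
G(11) = mex{0,0,0} = 1
G_A(11) = 1.
Heap B, S = {2, 4, 9}:
G(0) = 0
G(1) = mex{} = 0
G(2) = mex{0} = 1
G(3) = mex{0} = 1
G(4) = mex{1,0} = 2
G(5) = mex{1,0} = 2
G(6) = mex{2,1} = 0
G(7) = mex{2,1} = 0
G(8) = mex{0,2} = 1
G(9) = mex{0,2,0} = 1
G(10) = mex{1,0,0} = 2
G_B(10) = 2.
Combined Grundy value = 1 ⊕ 2 = 3.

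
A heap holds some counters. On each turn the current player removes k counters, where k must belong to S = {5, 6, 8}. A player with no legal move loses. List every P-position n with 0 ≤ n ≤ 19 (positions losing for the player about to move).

G(0) = 0
G(1) = mex{} = 0
G(2) = mex{} = 0
G(3) = mex{} = 0
G(4) = mex{} = 0
G(5) = mex{0} = 1
G(6) = mex{0,0} = 1
G(7) = mex{0,0} = 1
G(8) = mex{0,0,0} = 1
G(9) = mex{0,0,0} = 1
G(10) = mex{1,0,0} = 2
G(11) = mex{1,1,0} = 2
G(12) = mex{1,1,0} = 2
G(13) = mex{1,1,1} = 0
G(14) = mex{1,1,1} = 0
G(15) = mex{2,1,1} = 0
G(16) = mex{2,2,1} = 0
G(17) = mex{2,2,1} = 0
G(18) = mex{0,2,2} = 1
G(19) = mex{0,0,2} = 1
P-positions are exactly the n with G(n) = 0.

0, 1, 2, 3, 4, 13, 14, 15, 16, 17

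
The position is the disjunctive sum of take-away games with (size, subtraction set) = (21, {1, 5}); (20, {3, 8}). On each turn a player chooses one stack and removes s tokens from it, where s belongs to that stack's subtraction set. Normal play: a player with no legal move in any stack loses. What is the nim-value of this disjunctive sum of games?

Stack A, S = {1, 5}:
G(0) = 0
G(1) = mex{0} = 1
G(2) = mex{1} = 0
G(3) = mex{0} = 1
G(4) = mex{1} = 0
G(5) = mex{0,0} = 1
G(6) = mex{1,1} = 0
G(7) = mex{0,0} = 1
G(8) = mex{1,1} = 0
G(9) = mex{0,0} = 1
G(10) = mex{1,1} = 0
G(11) = mex{0,0} = 1
G(12) = mex{1,1} = 0
G(13) = mex{0,0} = 1
G(14) = mex{1,1} = 0
G(15) = mex{0,0} = 1
G(16) = mex{1,1} = 0
G(17) = mex{0,0} = 1
G(18) = mex{1,1} = 0
G(19) = mex{0,0} = 1
G(20) = mex{1,1} = 0
G(21) = mex{0,0} = 1
G_A(21) = 1.
Stack B, S = {3, 8}:
n :  0  1  2  3  4  5  6  7  8  9 10 11 12 13 14 15 16 17 18 19 20
G :  0  0  0  1  1  1  0  0  2  1  1  0  0  0  1  1  1  0  0  2  1
G_B(20) = 1.
Combined Grundy value = 1 ⊕ 1 = 0.

0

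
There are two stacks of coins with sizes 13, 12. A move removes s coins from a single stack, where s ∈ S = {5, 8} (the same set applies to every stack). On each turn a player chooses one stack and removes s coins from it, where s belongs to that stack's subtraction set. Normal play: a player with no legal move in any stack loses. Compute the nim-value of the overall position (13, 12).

2

All stacks use S = {5, 8}:
n :  0  1  2  3  4  5  6  7  8  9 10 11 12 13
G :  0  0  0  0  0  1  1  1  1  1  2  2  2  0
Stack A: G(13) = 0.
Stack B: G(12) = 2.
Combined Grundy value = 0 ⊕ 2 = 2.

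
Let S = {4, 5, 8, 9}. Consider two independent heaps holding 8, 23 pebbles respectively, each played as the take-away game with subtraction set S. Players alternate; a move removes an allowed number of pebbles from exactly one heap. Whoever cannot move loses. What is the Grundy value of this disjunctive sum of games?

0

All heaps use S = {4, 5, 8, 9}:
G(0) = 0
G(1) = mex{} = 0
G(2) = mex{} = 0
G(3) = mex{} = 0
G(4) = mex{0} = 1
G(5) = mex{0,0} = 1
G(6) = mex{0,0} = 1
G(7) = mex{0,0} = 1
G(8) = mex{1,0,0} = 2
G(9) = mex{1,1,0,0} = 2
G(10) = mex{1,1,0,0} = 2
G(11) = mex{1,1,0,0} = 2
G(12) = mex{2,1,1,0} = 3
G(13) = mex{2,2,1,1} = 0
G(14) = mex{2,2,1,1} = 0
G(15) = mex{2,2,1,1} = 0
G(16) = mex{3,2,2,1} = 0
G(17) = mex{0,3,2,2} = 1
G(18) = mex{0,0,2,2} = 1
G(19) = mex{0,0,2,2} = 1
G(20) = mex{0,0,3,2} = 1
G(21) = mex{1,0,0,3} = 2
G(22) = mex{1,1,0,0} = 2
G(23) = mex{1,1,0,0} = 2
Heap A: G(8) = 2.
Heap B: G(23) = 2.
Combined Grundy value = 2 ⊕ 2 = 0.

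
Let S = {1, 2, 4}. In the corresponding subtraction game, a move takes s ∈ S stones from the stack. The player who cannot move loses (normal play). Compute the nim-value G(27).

0

G(0) = 0
G(1) = mex{0} = 1
G(2) = mex{1,0} = 2
G(3) = mex{2,1} = 0
G(4) = mex{0,2,0} = 1
G(5) = mex{1,0,1} = 2
G(6) = mex{2,1,2} = 0
G(7) = mex{0,2,0} = 1
G(8) = mex{1,0,1} = 2
G(9) = mex{2,1,2} = 0
G(10) = mex{0,2,0} = 1
G(11) = mex{1,0,1} = 2
G(12) = mex{2,1,2} = 0
G(13) = mex{0,2,0} = 1
G(14) = mex{1,0,1} = 2
G(15) = mex{2,1,2} = 0
G(16) = mex{0,2,0} = 1
G(17) = mex{1,0,1} = 2
G(18) = mex{2,1,2} = 0
G(19) = mex{0,2,0} = 1
G(20) = mex{1,0,1} = 2
G(21) = mex{2,1,2} = 0
G(22) = mex{0,2,0} = 1
G(23) = mex{1,0,1} = 2
G(24) = mex{2,1,2} = 0
G(25) = mex{0,2,0} = 1
G(26) = mex{1,0,1} = 2
G(27) = mex{2,1,2} = 0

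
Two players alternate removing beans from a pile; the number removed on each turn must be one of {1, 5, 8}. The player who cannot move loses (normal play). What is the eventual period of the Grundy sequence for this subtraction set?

G(0) = 0
G(1) = mex{0} = 1
G(2) = mex{1} = 0
G(3) = mex{0} = 1
G(4) = mex{1} = 0
G(5) = mex{0,0} = 1
G(6) = mex{1,1} = 0
G(7) = mex{0,0} = 1
G(8) = mex{1,1,0} = 2
G(9) = mex{2,0,1} = 3
G(10) = mex{3,1,0} = 2
G(11) = mex{2,0,1} = 3
G(12) = mex{3,1,0} = 2
G(13) = mex{2,2,1} = 0
G(14) = mex{0,3,0} = 1
G(15) = mex{1,2,1} = 0
G(16) = mex{0,3,2} = 1
G(17) = mex{1,2,3} = 0
G(18) = mex{0,0,2} = 1
G(19) = mex{1,1,3} = 0
G(20) = mex{0,0,2} = 1
G(21) = mex{1,1,0} = 2
G(22) = mex{2,0,1} = 3
G(23) = mex{3,1,0} = 2
G(24) = mex{2,0,1} = 3
G(25) = mex{3,1,0} = 2
G(26) = mex{2,2,1} = 0
G(27) = mex{0,3,0} = 1
G(n+13) = G(n) holds for n = 0,…,7 (a full window of length max(S) = 8), so the sequence is purely periodic with period 13.

13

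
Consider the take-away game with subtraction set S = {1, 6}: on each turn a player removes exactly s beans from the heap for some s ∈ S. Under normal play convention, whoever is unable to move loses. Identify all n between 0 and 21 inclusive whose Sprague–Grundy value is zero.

G(0) = 0
G(1) = mex{0} = 1
G(2) = mex{1} = 0
G(3) = mex{0} = 1
G(4) = mex{1} = 0
G(5) = mex{0} = 1
G(6) = mex{1,0} = 2
G(7) = mex{2,1} = 0
G(8) = mex{0,0} = 1
G(9) = mex{1,1} = 0
G(10) = mex{0,0} = 1
G(11) = mex{1,1} = 0
G(12) = mex{0,2} = 1
G(13) = mex{1,0} = 2
G(14) = mex{2,1} = 0
G(15) = mex{0,0} = 1
G(16) = mex{1,1} = 0
G(17) = mex{0,0} = 1
G(18) = mex{1,1} = 0
G(19) = mex{0,2} = 1
G(20) = mex{1,0} = 2
G(21) = mex{2,1} = 0
P-positions are exactly the n with G(n) = 0.

0, 2, 4, 7, 9, 11, 14, 16, 18, 21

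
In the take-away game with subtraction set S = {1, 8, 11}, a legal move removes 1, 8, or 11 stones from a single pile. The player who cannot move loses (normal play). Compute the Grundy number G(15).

n :  0  1  2  3  4  5  6  7  8  9 10 11 12 13 14 15
G :  0  1  0  1  0  1  0  1  2  0  1  2  3  2  3  2

2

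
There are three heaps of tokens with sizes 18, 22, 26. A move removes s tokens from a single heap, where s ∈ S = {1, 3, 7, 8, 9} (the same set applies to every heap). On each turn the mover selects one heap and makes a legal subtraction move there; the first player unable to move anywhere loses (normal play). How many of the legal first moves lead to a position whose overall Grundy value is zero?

3

All heaps use S = {1, 3, 7, 8, 9}:
n :  0  1  2  3  4  5  6  7  8  9 10 11 12 13 14 15 16 17 18 19 20 21 22 23 24 25 26
G :  0  1  0  1  0  1  0  1  2  3  2  3  2  3  2  3  0  1  0  1  0  1  0  1  2  3  2
Heap A: G(18) = 0.
Heap B: G(22) = 0.
Heap C: G(26) = 2.
Combined Grundy value = 0 ⊕ 0 ⊕ 2 = 2.
A winning move leaves total XOR = 0, i.e. changes one component's Grundy value g to g ⊕ X where X is the current total.
Heap A: need g' = 0⊕2 = 2. Options: 18−1→G=1, 18−3→G=3, 18−7→G=3, 18−8→G=2, 18−9→G=3. Hits: 1.
Heap B: need g' = 0⊕2 = 2. Options: 22−1→G=1, 22−3→G=1, 22−7→G=3, 22−8→G=2, 22−9→G=3. Hits: 1.
Heap C: need g' = 2⊕2 = 0. Options: 26−1→G=3, 26−3→G=1, 26−7→G=1, 26−8→G=0, 26−9→G=1. Hits: 1.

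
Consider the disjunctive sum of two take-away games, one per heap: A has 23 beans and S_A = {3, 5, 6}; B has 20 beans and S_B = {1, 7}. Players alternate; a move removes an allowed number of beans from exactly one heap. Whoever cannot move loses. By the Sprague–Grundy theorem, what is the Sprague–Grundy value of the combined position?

Heap A, S = {3, 5, 6}:
n :  0  1  2  3  4  5  6  7  8  9 10 11 12 13 14 15 16 17 18 19 20 21 22 23
G :  0  0  0  1  1  1  2  2  2  0  0  0  1  1  1  2  2  2  0  0  0  1  1  1
G_A(23) = 1.
Heap B, S = {1, 7}:
G(0) = 0
G(1) = mex{0} = 1
G(2) = mex{1} = 0
G(3) = mex{0} = 1
G(4) = mex{1} = 0
G(5) = mex{0} = 1
G(6) = mex{1} = 0
G(7) = mex{0,0} = 1
G(8) = mex{1,1} = 0
G(9) = mex{0,0} = 1
G(10) = mex{1,1} = 0
G(11) = mex{0,0} = 1
G(12) = mex{1,1} = 0
G(13) = mex{0,0} = 1
G(14) = mex{1,1} = 0
G(15) = mex{0,0} = 1
G(16) = mex{1,1} = 0
G(17) = mex{0,0} = 1
G(18) = mex{1,1} = 0
G(19) = mex{0,0} = 1
G(20) = mex{1,1} = 0
G_B(20) = 0.
Combined Grundy value = 1 ⊕ 0 = 1.

1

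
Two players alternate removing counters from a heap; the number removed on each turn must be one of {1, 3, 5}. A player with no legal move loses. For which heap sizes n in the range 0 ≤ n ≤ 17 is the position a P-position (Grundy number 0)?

n :  0  1  2  3  4  5  6  7  8  9 10 11 12 13 14 15 16 17
G :  0  1  0  1  0  1  0  1  0  1  0  1  0  1  0  1  0  1
P-positions are exactly the n with G(n) = 0.

0, 2, 4, 6, 8, 10, 12, 14, 16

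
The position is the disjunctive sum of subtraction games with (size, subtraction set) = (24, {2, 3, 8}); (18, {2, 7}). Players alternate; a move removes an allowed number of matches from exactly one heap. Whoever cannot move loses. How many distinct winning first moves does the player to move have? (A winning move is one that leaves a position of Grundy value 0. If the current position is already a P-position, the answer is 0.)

2

Heap A, S = {2, 3, 8}:
G(0) = 0
G(1) = mex{} = 0
G(2) = mex{0} = 1
G(3) = mex{0,0} = 1
G(4) = mex{1,0} = 2
G(5) = mex{1,1} = 0
G(6) = mex{2,1} = 0
G(7) = mex{0,2} = 1
G(8) = mex{0,0,0} = 1
G(9) = mex{1,0,0} = 2
G(10) = mex{1,1,1} = 0
G(11) = mex{2,1,1} = 0
G(12) = mex{0,2,2} = 1
G(13) = mex{0,0,0} = 1
G(14) = mex{1,0,0} = 2
G(15) = mex{1,1,1} = 0
G(16) = mex{2,1,1} = 0
G(17) = mex{0,2,2} = 1
G(18) = mex{0,0,0} = 1
G(19) = mex{1,0,0} = 2
G(20) = mex{1,1,1} = 0
G(21) = mex{2,1,1} = 0
G(22) = mex{0,2,2} = 1
G(23) = mex{0,0,0} = 1
G(24) = mex{1,0,0} = 2
G_A(24) = 2.
Heap B, S = {2, 7}:
G(0) = 0
G(1) = mex{} = 0
G(2) = mex{0} = 1
G(3) = mex{0} = 1
G(4) = mex{1} = 0
G(5) = mex{1} = 0
G(6) = mex{0} = 1
G(7) = mex{0,0} = 1
G(8) = mex{1,0} = 2
G(9) = mex{1,1} = 0
G(10) = mex{2,1} = 0
G(11) = mex{0,0} = 1
G(12) = mex{0,0} = 1
G(13) = mex{1,1} = 0
G(14) = mex{1,1} = 0
G(15) = mex{0,2} = 1
G(16) = mex{0,0} = 1
G(17) = mex{1,0} = 2
G(18) = mex{1,1} = 0
G_B(18) = 0.
Combined Grundy value = 2 ⊕ 0 = 2.
A winning move leaves total XOR = 0, i.e. changes one component's Grundy value g to g ⊕ X where X is the current total.
Heap A: need g' = 2⊕2 = 0. Options: 24−2→G=1, 24−3→G=0, 24−8→G=0. Hits: 2.
Heap B: need g' = 0⊕2 = 2. Options: 18−2→G=1, 18−7→G=1. Hits: 0.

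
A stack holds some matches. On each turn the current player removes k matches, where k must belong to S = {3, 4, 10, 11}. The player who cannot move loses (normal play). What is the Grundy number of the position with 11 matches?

G(0) = 0
G(1) = mex{} = 0
G(2) = mex{} = 0
G(3) = mex{0} = 1
G(4) = mex{0,0} = 1
G(5) = mex{0,0} = 1
G(6) = mex{1,0} = 2
G(7) = mex{1,1} = 0
G(8) = mex{1,1} = 0
G(9) = mex{2,1} = 0
G(10) = mex{0,2,0} = 1
G(11) = mex{0,0,0,0} = 1

1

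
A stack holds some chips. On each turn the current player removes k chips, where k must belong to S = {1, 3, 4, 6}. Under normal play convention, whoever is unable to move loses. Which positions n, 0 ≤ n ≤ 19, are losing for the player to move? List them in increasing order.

G(0) = 0
G(1) = mex{0} = 1
G(2) = mex{1} = 0
G(3) = mex{0,0} = 1
G(4) = mex{1,1,0} = 2
G(5) = mex{2,0,1} = 3
G(6) = mex{3,1,0,0} = 2
G(7) = mex{2,2,1,1} = 0
G(8) = mex{0,3,2,0} = 1
G(9) = mex{1,2,3,1} = 0
G(10) = mex{0,0,2,2} = 1
G(11) = mex{1,1,0,3} = 2
G(12) = mex{2,0,1,2} = 3
G(13) = mex{3,1,0,0} = 2
G(14) = mex{2,2,1,1} = 0
G(15) = mex{0,3,2,0} = 1
G(16) = mex{1,2,3,1} = 0
G(17) = mex{0,0,2,2} = 1
G(18) = mex{1,1,0,3} = 2
G(19) = mex{2,0,1,2} = 3
P-positions are exactly the n with G(n) = 0.

0, 2, 7, 9, 14, 16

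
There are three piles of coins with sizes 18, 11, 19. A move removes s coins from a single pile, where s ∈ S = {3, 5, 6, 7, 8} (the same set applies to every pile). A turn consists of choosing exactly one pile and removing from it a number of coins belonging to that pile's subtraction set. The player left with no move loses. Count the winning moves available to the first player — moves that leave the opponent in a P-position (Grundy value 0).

0

All piles use S = {3, 5, 6, 7, 8}:
G(0) = 0
G(1) = mex{} = 0
G(2) = mex{} = 0
G(3) = mex{0} = 1
G(4) = mex{0} = 1
G(5) = mex{0,0} = 1
G(6) = mex{1,0,0} = 2
G(7) = mex{1,0,0,0} = 2
G(8) = mex{1,1,0,0,0} = 2
G(9) = mex{2,1,1,0,0} = 3
G(10) = mex{2,1,1,1,0} = 3
G(11) = mex{2,2,1,1,1} = 0
G(12) = mex{3,2,2,1,1} = 0
G(13) = mex{3,2,2,2,1} = 0
G(14) = mex{0,3,2,2,2} = 1
G(15) = mex{0,3,3,2,2} = 1
G(16) = mex{0,0,3,3,2} = 1
G(17) = mex{1,0,0,3,3} = 2
G(18) = mex{1,0,0,0,3} = 2
G(19) = mex{1,1,0,0,0} = 2
Pile A: G(18) = 2.
Pile B: G(11) = 0.
Pile C: G(19) = 2.
Combined Grundy value = 2 ⊕ 0 ⊕ 2 = 0.
A winning move leaves total XOR = 0, i.e. changes one component's Grundy value g to g ⊕ X where X is the current total.
Pile A: target g' = 2⊕0 = 2, but every legal move changes the Grundy value (mex property), so 0 moves.
Pile B: target g' = 0⊕0 = 0, but every legal move changes the Grundy value (mex property), so 0 moves.
Pile C: target g' = 2⊕0 = 2, but every legal move changes the Grundy value (mex property), so 0 moves.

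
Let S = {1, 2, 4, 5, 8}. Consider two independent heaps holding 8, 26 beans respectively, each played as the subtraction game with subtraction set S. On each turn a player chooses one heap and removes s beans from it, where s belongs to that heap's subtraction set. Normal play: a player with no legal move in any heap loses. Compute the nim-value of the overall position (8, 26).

All heaps use S = {1, 2, 4, 5, 8}:
G(0) = 0
G(1) = mex{0} = 1
G(2) = mex{1,0} = 2
G(3) = mex{2,1} = 0
G(4) = mex{0,2,0} = 1
G(5) = mex{1,0,1,0} = 2
G(6) = mex{2,1,2,1} = 0
G(7) = mex{0,2,0,2} = 1
G(8) = mex{1,0,1,0,0} = 2
G(9) = mex{2,1,2,1,1} = 0
G(10) = mex{0,2,0,2,2} = 1
G(11) = mex{1,0,1,0,0} = 2
G(12) = mex{2,1,2,1,1} = 0
G(13) = mex{0,2,0,2,2} = 1
G(14) = mex{1,0,1,0,0} = 2
G(15) = mex{2,1,2,1,1} = 0
G(16) = mex{0,2,0,2,2} = 1
G(17) = mex{1,0,1,0,0} = 2
G(18) = mex{2,1,2,1,1} = 0
G(19) = mex{0,2,0,2,2} = 1
G(20) = mex{1,0,1,0,0} = 2
G(21) = mex{2,1,2,1,1} = 0
G(22) = mex{0,2,0,2,2} = 1
G(23) = mex{1,0,1,0,0} = 2
G(24) = mex{2,1,2,1,1} = 0
G(25) = mex{0,2,0,2,2} = 1
G(26) = mex{1,0,1,0,0} = 2
Heap A: G(8) = 2.
Heap B: G(26) = 2.
Combined Grundy value = 2 ⊕ 2 = 0.

0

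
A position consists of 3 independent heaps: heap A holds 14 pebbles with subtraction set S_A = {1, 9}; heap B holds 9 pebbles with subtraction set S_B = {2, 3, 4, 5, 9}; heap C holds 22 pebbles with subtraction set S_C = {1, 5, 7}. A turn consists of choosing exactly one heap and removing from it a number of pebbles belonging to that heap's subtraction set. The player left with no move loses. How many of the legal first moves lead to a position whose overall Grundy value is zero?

Heap A, S = {1, 9}:
G(0) = 0
G(1) = mex{0} = 1
G(2) = mex{1} = 0
G(3) = mex{0} = 1
G(4) = mex{1} = 0
G(5) = mex{0} = 1
G(6) = mex{1} = 0
G(7) = mex{0} = 1
G(8) = mex{1} = 0
G(9) = mex{0,0} = 1
G(10) = mex{1,1} = 0
G(11) = mex{0,0} = 1
G(12) = mex{1,1} = 0
G(13) = mex{0,0} = 1
G(14) = mex{1,1} = 0
G_A(14) = 0.
Heap B, S = {2, 3, 4, 5, 9}:
n : 0 1 2 3 4 5 6 7 8 9
G : 0 0 1 1 2 2 3 0 0 1
G_B(9) = 1.
Heap C, S = {1, 5, 7}:
G(0) = 0
G(1) = mex{0} = 1
G(2) = mex{1} = 0
G(3) = mex{0} = 1
G(4) = mex{1} = 0
G(5) = mex{0,0} = 1
G(6) = mex{1,1} = 0
G(7) = mex{0,0,0} = 1
G(8) = mex{1,1,1} = 0
G(9) = mex{0,0,0} = 1
G(10) = mex{1,1,1} = 0
G(11) = mex{0,0,0} = 1
G(12) = mex{1,1,1} = 0
G(13) = mex{0,0,0} = 1
G(14) = mex{1,1,1} = 0
G(15) = mex{0,0,0} = 1
G(16) = mex{1,1,1} = 0
G(17) = mex{0,0,0} = 1
G(18) = mex{1,1,1} = 0
G(19) = mex{0,0,0} = 1
G(20) = mex{1,1,1} = 0
G(21) = mex{0,0,0} = 1
G(22) = mex{1,1,1} = 0
G_C(22) = 0.
Combined Grundy value = 0 ⊕ 1 ⊕ 0 = 1.
A winning move leaves total XOR = 0, i.e. changes one component's Grundy value g to g ⊕ X where X is the current total.
Heap A: need g' = 0⊕1 = 1. Options: 14−1→G=1, 14−9→G=1. Hits: 2.
Heap B: need g' = 1⊕1 = 0. Options: 9−2→G=0, 9−3→G=3, 9−4→G=2, 9−5→G=2, 9−9→G=0. Hits: 2.
Heap C: need g' = 0⊕1 = 1. Options: 22−1→G=1, 22−5→G=1, 22−7→G=1. Hits: 3.

7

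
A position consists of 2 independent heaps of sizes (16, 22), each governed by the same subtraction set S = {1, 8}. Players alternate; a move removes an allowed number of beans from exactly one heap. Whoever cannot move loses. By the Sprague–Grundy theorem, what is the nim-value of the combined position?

All heaps use S = {1, 8}:
n :  0  1  2  3  4  5  6  7  8  9 10 11 12 13 14 15 16 17 18 19 20 21 22
G :  0  1  0  1  0  1  0  1  2  0  1  0  1  0  1  0  1  2  0  1  0  1  0
Heap A: G(16) = 1.
Heap B: G(22) = 0.
Combined Grundy value = 1 ⊕ 0 = 1.

1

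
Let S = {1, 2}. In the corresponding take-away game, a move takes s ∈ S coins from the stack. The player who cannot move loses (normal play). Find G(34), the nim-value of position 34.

n :  0  1  2  3  4  5  6  7  8  9 10 11 12 13 14 15 16 17 18 19 20 21 22 23 24 25 26 27 28 29 30 31 32 33 34
G :  0  1  2  0  1  2  0  1  2  0  1  2  0  1  2  0  1  2  0  1  2  0  1  2  0  1  2  0  1  2  0  1  2  0  1

1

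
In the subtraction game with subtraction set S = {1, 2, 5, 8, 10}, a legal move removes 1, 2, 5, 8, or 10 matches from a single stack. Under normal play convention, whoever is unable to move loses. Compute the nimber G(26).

G(0) = 0
G(1) = mex{0} = 1
G(2) = mex{1,0} = 2
G(3) = mex{2,1} = 0
G(4) = mex{0,2} = 1
G(5) = mex{1,0,0} = 2
G(6) = mex{2,1,1} = 0
G(7) = mex{0,2,2} = 1
G(8) = mex{1,0,0,0} = 2
G(9) = mex{2,1,1,1} = 0
G(10) = mex{0,2,2,2,0} = 1
G(11) = mex{1,0,0,0,1} = 2
G(12) = mex{2,1,1,1,2} = 0
G(13) = mex{0,2,2,2,0} = 1
G(14) = mex{1,0,0,0,1} = 2
G(15) = mex{2,1,1,1,2} = 0
G(16) = mex{0,2,2,2,0} = 1
G(17) = mex{1,0,0,0,1} = 2
G(18) = mex{2,1,1,1,2} = 0
G(19) = mex{0,2,2,2,0} = 1
G(20) = mex{1,0,0,0,1} = 2
G(21) = mex{2,1,1,1,2} = 0
G(22) = mex{0,2,2,2,0} = 1
G(23) = mex{1,0,0,0,1} = 2
G(24) = mex{2,1,1,1,2} = 0
G(25) = mex{0,2,2,2,0} = 1
G(26) = mex{1,0,0,0,1} = 2

2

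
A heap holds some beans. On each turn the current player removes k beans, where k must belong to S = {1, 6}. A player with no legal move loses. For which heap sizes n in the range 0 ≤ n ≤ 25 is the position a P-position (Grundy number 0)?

G(0) = 0
G(1) = mex{0} = 1
G(2) = mex{1} = 0
G(3) = mex{0} = 1
G(4) = mex{1} = 0
G(5) = mex{0} = 1
G(6) = mex{1,0} = 2
G(7) = mex{2,1} = 0
G(8) = mex{0,0} = 1
G(9) = mex{1,1} = 0
G(10) = mex{0,0} = 1
G(11) = mex{1,1} = 0
G(12) = mex{0,2} = 1
G(13) = mex{1,0} = 2
G(14) = mex{2,1} = 0
G(15) = mex{0,0} = 1
G(16) = mex{1,1} = 0
G(17) = mex{0,0} = 1
G(18) = mex{1,1} = 0
G(19) = mex{0,2} = 1
G(20) = mex{1,0} = 2
G(21) = mex{2,1} = 0
G(22) = mex{0,0} = 1
G(23) = mex{1,1} = 0
G(24) = mex{0,0} = 1
G(25) = mex{1,1} = 0
P-positions are exactly the n with G(n) = 0.

0, 2, 4, 7, 9, 11, 14, 16, 18, 21, 23, 25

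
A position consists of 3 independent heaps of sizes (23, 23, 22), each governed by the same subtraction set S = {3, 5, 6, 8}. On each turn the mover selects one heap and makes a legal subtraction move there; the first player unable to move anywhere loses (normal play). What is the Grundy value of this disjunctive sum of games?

0

All heaps use S = {3, 5, 6, 8}:
G(0) = 0
G(1) = mex{} = 0
G(2) = mex{} = 0
G(3) = mex{0} = 1
G(4) = mex{0} = 1
G(5) = mex{0,0} = 1
G(6) = mex{1,0,0} = 2
G(7) = mex{1,0,0} = 2
G(8) = mex{1,1,0,0} = 2
G(9) = mex{2,1,1,0} = 3
G(10) = mex{2,1,1,0} = 3
G(11) = mex{2,2,1,1} = 0
G(12) = mex{3,2,2,1} = 0
G(13) = mex{3,2,2,1} = 0
G(14) = mex{0,3,2,2} = 1
G(15) = mex{0,3,3,2} = 1
G(16) = mex{0,0,3,2} = 1
G(17) = mex{1,0,0,3} = 2
G(18) = mex{1,0,0,3} = 2
G(19) = mex{1,1,0,0} = 2
G(20) = mex{2,1,1,0} = 3
G(21) = mex{2,1,1,0} = 3
G(22) = mex{2,2,1,1} = 0
G(23) = mex{3,2,2,1} = 0
Heap A: G(23) = 0.
Heap B: G(23) = 0.
Heap C: G(22) = 0.
Combined Grundy value = 0 ⊕ 0 ⊕ 0 = 0.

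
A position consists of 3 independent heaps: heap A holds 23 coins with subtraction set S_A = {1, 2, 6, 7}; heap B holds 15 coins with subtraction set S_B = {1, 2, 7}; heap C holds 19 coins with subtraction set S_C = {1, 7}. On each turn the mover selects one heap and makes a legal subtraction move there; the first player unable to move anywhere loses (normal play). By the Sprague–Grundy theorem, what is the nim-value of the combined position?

5

Heap A, S = {1, 2, 6, 7}:
G(0) = 0
G(1) = mex{0} = 1
G(2) = mex{1,0} = 2
G(3) = mex{2,1} = 0
G(4) = mex{0,2} = 1
G(5) = mex{1,0} = 2
G(6) = mex{2,1,0} = 3
G(7) = mex{3,2,1,0} = 4
G(8) = mex{4,3,2,1} = 0
G(9) = mex{0,4,0,2} = 1
G(10) = mex{1,0,1,0} = 2
G(11) = mex{2,1,2,1} = 0
G(12) = mex{0,2,3,2} = 1
G(13) = mex{1,0,4,3} = 2
G(14) = mex{2,1,0,4} = 3
G(15) = mex{3,2,1,0} = 4
G(16) = mex{4,3,2,1} = 0
G(17) = mex{0,4,0,2} = 1
G(18) = mex{1,0,1,0} = 2
G(19) = mex{2,1,2,1} = 0
G(20) = mex{0,2,3,2} = 1
G(21) = mex{1,0,4,3} = 2
G(22) = mex{2,1,0,4} = 3
G(23) = mex{3,2,1,0} = 4
G_A(23) = 4.
Heap B, S = {1, 2, 7}:
n :  0  1  2  3  4  5  6  7  8  9 10 11 12 13 14 15
G :  0  1  2  0  1  2  0  1  2  0  1  2  0  1  2  0
G_B(15) = 0.
Heap C, S = {1, 7}:
n :  0  1  2  3  4  5  6  7  8  9 10 11 12 13 14 15 16 17 18 19
G :  0  1  0  1  0  1  0  1  0  1  0  1  0  1  0  1  0  1  0  1
G_C(19) = 1.
Combined Grundy value = 4 ⊕ 0 ⊕ 1 = 5.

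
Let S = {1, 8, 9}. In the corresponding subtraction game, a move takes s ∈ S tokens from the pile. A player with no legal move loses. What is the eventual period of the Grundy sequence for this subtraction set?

16

G(0) = 0
G(1) = mex{0} = 1
G(2) = mex{1} = 0
G(3) = mex{0} = 1
G(4) = mex{1} = 0
G(5) = mex{0} = 1
G(6) = mex{1} = 0
G(7) = mex{0} = 1
G(8) = mex{1,0} = 2
G(9) = mex{2,1,0} = 3
G(10) = mex{3,0,1} = 2
G(11) = mex{2,1,0} = 3
G(12) = mex{3,0,1} = 2
G(13) = mex{2,1,0} = 3
G(14) = mex{3,0,1} = 2
G(15) = mex{2,1,0} = 3
G(16) = mex{3,2,1} = 0
G(17) = mex{0,3,2} = 1
G(18) = mex{1,2,3} = 0
G(19) = mex{0,3,2} = 1
G(20) = mex{1,2,3} = 0
G(21) = mex{0,3,2} = 1
G(22) = mex{1,2,3} = 0
G(23) = mex{0,3,2} = 1
G(24) = mex{1,0,3} = 2
G(25) = mex{2,1,0} = 3
G(26) = mex{3,0,1} = 2
G(27) = mex{2,1,0} = 3
G(28) = mex{3,0,1} = 2
G(29) = mex{2,1,0} = 3
G(30) = mex{3,0,1} = 2
G(31) = mex{2,1,0} = 3
G(32) = mex{3,2,1} = 0
G(33) = mex{0,3,2} = 1
G(n+16) = G(n) holds for n = 0,…,8 (a full window of length max(S) = 9), so the sequence is purely periodic with period 16.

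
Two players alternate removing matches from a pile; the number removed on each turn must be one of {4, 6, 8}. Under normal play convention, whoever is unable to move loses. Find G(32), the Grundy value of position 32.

2

G(0) = 0
G(1) = mex{} = 0
G(2) = mex{} = 0
G(3) = mex{} = 0
G(4) = mex{0} = 1
G(5) = mex{0} = 1
G(6) = mex{0,0} = 1
G(7) = mex{0,0} = 1
G(8) = mex{1,0,0} = 2
G(9) = mex{1,0,0} = 2
G(10) = mex{1,1,0} = 2
G(11) = mex{1,1,0} = 2
G(12) = mex{2,1,1} = 0
G(13) = mex{2,1,1} = 0
G(14) = mex{2,2,1} = 0
G(15) = mex{2,2,1} = 0
G(16) = mex{0,2,2} = 1
G(17) = mex{0,2,2} = 1
G(18) = mex{0,0,2} = 1
G(19) = mex{0,0,2} = 1
G(20) = mex{1,0,0} = 2
G(21) = mex{1,0,0} = 2
G(22) = mex{1,1,0} = 2
G(23) = mex{1,1,0} = 2
G(24) = mex{2,1,1} = 0
G(25) = mex{2,1,1} = 0
G(26) = mex{2,2,1} = 0
G(27) = mex{2,2,1} = 0
G(28) = mex{0,2,2} = 1
G(29) = mex{0,2,2} = 1
G(30) = mex{0,0,2} = 1
G(31) = mex{0,0,2} = 1
G(32) = mex{1,0,0} = 2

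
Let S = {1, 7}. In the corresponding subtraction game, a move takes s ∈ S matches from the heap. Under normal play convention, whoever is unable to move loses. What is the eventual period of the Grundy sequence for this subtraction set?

n :  0  1  2  3  4  5  6  7  8  9 10 11 12 13 14
G :  0  1  0  1  0  1  0  1  0  1  0  1  0  1  0
G(n+2) = G(n) holds for n = 0,…,6 (a full window of length max(S) = 7), so the sequence is purely periodic with period 2.

2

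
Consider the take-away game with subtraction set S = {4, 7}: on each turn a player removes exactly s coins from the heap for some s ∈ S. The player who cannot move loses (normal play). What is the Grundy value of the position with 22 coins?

n :  0  1  2  3  4  5  6  7  8  9 10 11 12 13 14 15 16 17 18 19 20 21 22
G :  0  0  0  0  1  1  1  1  2  2  2  0  0  0  0  1  1  1  1  2  2  2  0

0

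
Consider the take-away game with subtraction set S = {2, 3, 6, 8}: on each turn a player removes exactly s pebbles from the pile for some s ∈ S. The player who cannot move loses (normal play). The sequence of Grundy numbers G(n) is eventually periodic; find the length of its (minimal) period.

G(0) = 0
G(1) = mex{} = 0
G(2) = mex{0} = 1
G(3) = mex{0,0} = 1
G(4) = mex{1,0} = 2
G(5) = mex{1,1} = 0
G(6) = mex{2,1,0} = 3
G(7) = mex{0,2,0} = 1
G(8) = mex{3,0,1,0} = 2
G(9) = mex{1,3,1,0} = 2
G(10) = mex{2,1,2,1} = 0
G(11) = mex{2,2,0,1} = 3
G(12) = mex{0,2,3,2} = 1
G(13) = mex{3,0,1,0} = 2
G(14) = mex{1,3,2,3} = 0
G(15) = mex{2,1,2,1} = 0
G(16) = mex{0,2,0,2} = 1
G(17) = mex{0,0,3,2} = 1
G(18) = mex{1,0,1,0} = 2
G(19) = mex{1,1,2,3} = 0
G(20) = mex{2,1,0,1} = 3
G(21) = mex{0,2,0,2} = 1
G(22) = mex{3,0,1,0} = 2
G(23) = mex{1,3,1,0} = 2
G(24) = mex{2,1,2,1} = 0
G(25) = mex{2,2,0,1} = 3
G(26) = mex{0,2,3,2} = 1
G(27) = mex{3,0,1,0} = 2
G(28) = mex{1,3,2,3} = 0
G(29) = mex{2,1,2,1} = 0
G(n+14) = G(n) holds for n = 0,…,7 (a full window of length max(S) = 8), so the sequence is purely periodic with period 14.

14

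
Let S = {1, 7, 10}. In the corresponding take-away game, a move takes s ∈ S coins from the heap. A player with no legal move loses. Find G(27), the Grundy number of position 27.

G(0) = 0
G(1) = mex{0} = 1
G(2) = mex{1} = 0
G(3) = mex{0} = 1
G(4) = mex{1} = 0
G(5) = mex{0} = 1
G(6) = mex{1} = 0
G(7) = mex{0,0} = 1
G(8) = mex{1,1} = 0
G(9) = mex{0,0} = 1
G(10) = mex{1,1,0} = 2
G(11) = mex{2,0,1} = 3
G(12) = mex{3,1,0} = 2
G(13) = mex{2,0,1} = 3
G(14) = mex{3,1,0} = 2
G(15) = mex{2,0,1} = 3
G(16) = mex{3,1,0} = 2
G(17) = mex{2,2,1} = 0
G(18) = mex{0,3,0} = 1
G(19) = mex{1,2,1} = 0
G(20) = mex{0,3,2} = 1
G(21) = mex{1,2,3} = 0
G(22) = mex{0,3,2} = 1
G(23) = mex{1,2,3} = 0
G(24) = mex{0,0,2} = 1
G(25) = mex{1,1,3} = 0
G(26) = mex{0,0,2} = 1
G(27) = mex{1,1,0} = 2

2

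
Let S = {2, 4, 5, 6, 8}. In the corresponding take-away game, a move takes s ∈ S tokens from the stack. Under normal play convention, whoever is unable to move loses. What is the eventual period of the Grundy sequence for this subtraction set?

10

G(0) = 0
G(1) = mex{} = 0
G(2) = mex{0} = 1
G(3) = mex{0} = 1
G(4) = mex{1,0} = 2
G(5) = mex{1,0,0} = 2
G(6) = mex{2,1,0,0} = 3
G(7) = mex{2,1,1,0} = 3
G(8) = mex{3,2,1,1,0} = 4
G(9) = mex{3,2,2,1,0} = 4
G(10) = mex{4,3,2,2,1} = 0
G(11) = mex{4,3,3,2,1} = 0
G(12) = mex{0,4,3,3,2} = 1
G(13) = mex{0,4,4,3,2} = 1
G(14) = mex{1,0,4,4,3} = 2
G(15) = mex{1,0,0,4,3} = 2
G(16) = mex{2,1,0,0,4} = 3
G(17) = mex{2,1,1,0,4} = 3
G(18) = mex{3,2,1,1,0} = 4
G(19) = mex{3,2,2,1,0} = 4
G(20) = mex{4,3,2,2,1} = 0
G(21) = mex{4,3,3,2,1} = 0
G(n+10) = G(n) holds for n = 0,…,7 (a full window of length max(S) = 8), so the sequence is purely periodic with period 10.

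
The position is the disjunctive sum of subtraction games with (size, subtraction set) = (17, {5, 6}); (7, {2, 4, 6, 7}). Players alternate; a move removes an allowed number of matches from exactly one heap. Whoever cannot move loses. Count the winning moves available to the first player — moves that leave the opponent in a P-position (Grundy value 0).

1

Heap A, S = {5, 6}:
G(0) = 0
G(1) = mex{} = 0
G(2) = mex{} = 0
G(3) = mex{} = 0
G(4) = mex{} = 0
G(5) = mex{0} = 1
G(6) = mex{0,0} = 1
G(7) = mex{0,0} = 1
G(8) = mex{0,0} = 1
G(9) = mex{0,0} = 1
G(10) = mex{1,0} = 2
G(11) = mex{1,1} = 0
G(12) = mex{1,1} = 0
G(13) = mex{1,1} = 0
G(14) = mex{1,1} = 0
G(15) = mex{2,1} = 0
G(16) = mex{0,2} = 1
G(17) = mex{0,0} = 1
G_A(17) = 1.
Heap B, S = {2, 4, 6, 7}:
n : 0 1 2 3 4 5 6 7
G : 0 0 1 1 2 2 3 3
G_B(7) = 3.
Combined Grundy value = 1 ⊕ 3 = 2.
A winning move leaves total XOR = 0, i.e. changes one component's Grundy value g to g ⊕ X where X is the current total.
Heap A: need g' = 1⊕2 = 3. Options: 17−5→G=0, 17−6→G=0. Hits: 0.
Heap B: need g' = 3⊕2 = 1. Options: 7−2→G=2, 7−4→G=1, 7−6→G=0, 7−7→G=0. Hits: 1.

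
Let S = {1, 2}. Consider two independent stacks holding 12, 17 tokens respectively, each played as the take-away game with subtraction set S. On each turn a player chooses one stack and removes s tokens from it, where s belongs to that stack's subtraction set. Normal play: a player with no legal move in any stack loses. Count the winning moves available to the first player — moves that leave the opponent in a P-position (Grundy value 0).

2

All stacks use S = {1, 2}:
n :  0  1  2  3  4  5  6  7  8  9 10 11 12 13 14 15 16 17
G :  0  1  2  0  1  2  0  1  2  0  1  2  0  1  2  0  1  2
Stack A: G(12) = 0.
Stack B: G(17) = 2.
Combined Grundy value = 0 ⊕ 2 = 2.
A winning move leaves total XOR = 0, i.e. changes one component's Grundy value g to g ⊕ X where X is the current total.
Stack A: need g' = 0⊕2 = 2. Options: 12−1→G=2, 12−2→G=1. Hits: 1.
Stack B: need g' = 2⊕2 = 0. Options: 17−1→G=1, 17−2→G=0. Hits: 1.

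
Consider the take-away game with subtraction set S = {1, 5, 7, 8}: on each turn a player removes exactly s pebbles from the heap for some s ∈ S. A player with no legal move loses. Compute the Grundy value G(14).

G(0) = 0
G(1) = mex{0} = 1
G(2) = mex{1} = 0
G(3) = mex{0} = 1
G(4) = mex{1} = 0
G(5) = mex{0,0} = 1
G(6) = mex{1,1} = 0
G(7) = mex{0,0,0} = 1
G(8) = mex{1,1,1,0} = 2
G(9) = mex{2,0,0,1} = 3
G(10) = mex{3,1,1,0} = 2
G(11) = mex{2,0,0,1} = 3
G(12) = mex{3,1,1,0} = 2
G(13) = mex{2,2,0,1} = 3
G(14) = mex{3,3,1,0} = 2

2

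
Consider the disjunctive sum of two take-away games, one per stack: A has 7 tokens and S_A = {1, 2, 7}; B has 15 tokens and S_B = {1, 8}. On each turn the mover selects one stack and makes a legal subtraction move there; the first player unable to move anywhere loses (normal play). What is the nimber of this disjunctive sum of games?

Stack A, S = {1, 2, 7}:
n : 0 1 2 3 4 5 6 7
G : 0 1 2 0 1 2 0 1
G_A(7) = 1.
Stack B, S = {1, 8}:
n :  0  1  2  3  4  5  6  7  8  9 10 11 12 13 14 15
G :  0  1  0  1  0  1  0  1  2  0  1  0  1  0  1  0
G_B(15) = 0.
Combined Grundy value = 1 ⊕ 0 = 1.

1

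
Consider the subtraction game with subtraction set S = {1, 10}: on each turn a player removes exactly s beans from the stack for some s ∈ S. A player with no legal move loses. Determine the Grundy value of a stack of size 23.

1

n :  0  1  2  3  4  5  6  7  8  9 10 11 12 13 14 15 16 17 18 19 20 21 22 23
G :  0  1  0  1  0  1  0  1  0  1  2  0  1  0  1  0  1  0  1  0  1  2  0  1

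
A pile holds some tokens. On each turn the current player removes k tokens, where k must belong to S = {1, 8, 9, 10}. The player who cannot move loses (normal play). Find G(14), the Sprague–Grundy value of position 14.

n :  0  1  2  3  4  5  6  7  8  9 10 11 12 13 14
G :  0  1  0  1  0  1  0  1  2  3  2  3  2  3  2

2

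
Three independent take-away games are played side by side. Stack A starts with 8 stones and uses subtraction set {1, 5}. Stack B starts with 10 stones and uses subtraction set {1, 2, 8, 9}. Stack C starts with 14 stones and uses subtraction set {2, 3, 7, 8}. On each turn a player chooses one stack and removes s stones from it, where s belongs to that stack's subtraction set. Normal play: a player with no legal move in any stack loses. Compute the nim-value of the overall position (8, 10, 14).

2

Stack A, S = {1, 5}:
n : 0 1 2 3 4 5 6 7 8
G : 0 1 0 1 0 1 0 1 0
G_A(8) = 0.
Stack B, S = {1, 2, 8, 9}:
G(0) = 0
G(1) = mex{0} = 1
G(2) = mex{1,0} = 2
G(3) = mex{2,1} = 0
G(4) = mex{0,2} = 1
G(5) = mex{1,0} = 2
G(6) = mex{2,1} = 0
G(7) = mex{0,2} = 1
G(8) = mex{1,0,0} = 2
G(9) = mex{2,1,1,0} = 3
G(10) = mex{3,2,2,1} = 0
G_B(10) = 0.
Stack C, S = {2, 3, 7, 8}:
n :  0  1  2  3  4  5  6  7  8  9 10 11 12 13 14
G :  0  0  1  1  2  0  0  1  1  2  0  0  1  1  2
G_C(14) = 2.
Combined Grundy value = 0 ⊕ 0 ⊕ 2 = 2.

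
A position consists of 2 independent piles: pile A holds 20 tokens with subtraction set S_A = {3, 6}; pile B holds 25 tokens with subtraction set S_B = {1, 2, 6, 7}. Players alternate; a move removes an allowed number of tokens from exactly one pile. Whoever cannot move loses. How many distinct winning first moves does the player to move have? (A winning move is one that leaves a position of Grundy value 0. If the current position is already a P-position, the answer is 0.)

3

Pile A, S = {3, 6}:
G(0) = 0
G(1) = mex{} = 0
G(2) = mex{} = 0
G(3) = mex{0} = 1
G(4) = mex{0} = 1
G(5) = mex{0} = 1
G(6) = mex{1,0} = 2
G(7) = mex{1,0} = 2
G(8) = mex{1,0} = 2
G(9) = mex{2,1} = 0
G(10) = mex{2,1} = 0
G(11) = mex{2,1} = 0
G(12) = mex{0,2} = 1
G(13) = mex{0,2} = 1
G(14) = mex{0,2} = 1
G(15) = mex{1,0} = 2
G(16) = mex{1,0} = 2
G(17) = mex{1,0} = 2
G(18) = mex{2,1} = 0
G(19) = mex{2,1} = 0
G(20) = mex{2,1} = 0
G_A(20) = 0.
Pile B, S = {1, 2, 6, 7}:
n :  0  1  2  3  4  5  6  7  8  9 10 11 12 13 14 15 16 17 18 19 20 21 22 23 24 25
G :  0  1  2  0  1  2  3  4  0  1  2  0  1  2  3  4  0  1  2  0  1  2  3  4  0  1
G_B(25) = 1.
Combined Grundy value = 0 ⊕ 1 = 1.
A winning move leaves total XOR = 0, i.e. changes one component's Grundy value g to g ⊕ X where X is the current total.
Pile A: need g' = 0⊕1 = 1. Options: 20−3→G=2, 20−6→G=1. Hits: 1.
Pile B: need g' = 1⊕1 = 0. Options: 25−1→G=0, 25−2→G=4, 25−6→G=0, 25−7→G=2. Hits: 2.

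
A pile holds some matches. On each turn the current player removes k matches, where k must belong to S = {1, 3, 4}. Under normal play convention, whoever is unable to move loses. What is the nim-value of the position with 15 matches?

n :  0  1  2  3  4  5  6  7  8  9 10 11 12 13 14 15
G :  0  1  0  1  2  3  2  0  1  0  1  2  3  2  0  1

1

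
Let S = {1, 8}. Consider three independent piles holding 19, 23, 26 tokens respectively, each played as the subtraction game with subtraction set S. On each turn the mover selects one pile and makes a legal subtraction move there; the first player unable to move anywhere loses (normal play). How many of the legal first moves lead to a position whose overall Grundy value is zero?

All piles use S = {1, 8}:
G(0) = 0
G(1) = mex{0} = 1
G(2) = mex{1} = 0
G(3) = mex{0} = 1
G(4) = mex{1} = 0
G(5) = mex{0} = 1
G(6) = mex{1} = 0
G(7) = mex{0} = 1
G(8) = mex{1,0} = 2
G(9) = mex{2,1} = 0
G(10) = mex{0,0} = 1
G(11) = mex{1,1} = 0
G(12) = mex{0,0} = 1
G(13) = mex{1,1} = 0
G(14) = mex{0,0} = 1
G(15) = mex{1,1} = 0
G(16) = mex{0,2} = 1
G(17) = mex{1,0} = 2
G(18) = mex{2,1} = 0
G(19) = mex{0,0} = 1
G(20) = mex{1,1} = 0
G(21) = mex{0,0} = 1
G(22) = mex{1,1} = 0
G(23) = mex{0,0} = 1
G(24) = mex{1,1} = 0
G(25) = mex{0,2} = 1
G(26) = mex{1,0} = 2
Pile A: G(19) = 1.
Pile B: G(23) = 1.
Pile C: G(26) = 2.
Combined Grundy value = 1 ⊕ 1 ⊕ 2 = 2.
A winning move leaves total XOR = 0, i.e. changes one component's Grundy value g to g ⊕ X where X is the current total.
Pile A: need g' = 1⊕2 = 3. Options: 19−1→G=0, 19−8→G=0. Hits: 0.
Pile B: need g' = 1⊕2 = 3. Options: 23−1→G=0, 23−8→G=0. Hits: 0.
Pile C: need g' = 2⊕2 = 0. Options: 26−1→G=1, 26−8→G=0. Hits: 1.

1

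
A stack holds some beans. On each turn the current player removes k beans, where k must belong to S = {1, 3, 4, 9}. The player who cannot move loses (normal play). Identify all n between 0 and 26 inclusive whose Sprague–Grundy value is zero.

n :  0  1  2  3  4  5  6  7  8  9 10 11 12 13 14 15 16 17 18 19 20 21 22 23 24 25 26
G :  0  1  0  1  2  3  2  0  1  4  3  2  0  1  0  1  2  3  2  0  1  4  3  2  0  1  0
P-positions are exactly the n with G(n) = 0.

0, 2, 7, 12, 14, 19, 24, 26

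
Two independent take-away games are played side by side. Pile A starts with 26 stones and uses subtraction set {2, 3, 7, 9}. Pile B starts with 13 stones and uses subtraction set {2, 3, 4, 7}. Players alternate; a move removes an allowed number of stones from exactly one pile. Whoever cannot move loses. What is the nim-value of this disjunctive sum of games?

3

Pile A, S = {2, 3, 7, 9}:
G(0) = 0
G(1) = mex{} = 0
G(2) = mex{0} = 1
G(3) = mex{0,0} = 1
G(4) = mex{1,0} = 2
G(5) = mex{1,1} = 0
G(6) = mex{2,1} = 0
G(7) = mex{0,2,0} = 1
G(8) = mex{0,0,0} = 1
G(9) = mex{1,0,1,0} = 2
G(10) = mex{1,1,1,0} = 2
G(11) = mex{2,1,2,1} = 0
G(12) = mex{2,2,0,1} = 3
G(13) = mex{0,2,0,2} = 1
G(14) = mex{3,0,1,0} = 2
G(15) = mex{1,3,1,0} = 2
G(16) = mex{2,1,2,1} = 0
G(17) = mex{2,2,2,1} = 0
G(18) = mex{0,2,0,2} = 1
G(19) = mex{0,0,3,2} = 1
G(20) = mex{1,0,1,0} = 2
G(21) = mex{1,1,2,3} = 0
G(22) = mex{2,1,2,1} = 0
G(23) = mex{0,2,0,2} = 1
G(24) = mex{0,0,0,2} = 1
G(25) = mex{1,0,1,0} = 2
G(26) = mex{1,1,1,0} = 2
G_A(26) = 2.
Pile B, S = {2, 3, 4, 7}:
G(0) = 0
G(1) = mex{} = 0
G(2) = mex{0} = 1
G(3) = mex{0,0} = 1
G(4) = mex{1,0,0} = 2
G(5) = mex{1,1,0} = 2
G(6) = mex{2,1,1} = 0
G(7) = mex{2,2,1,0} = 3
G(8) = mex{0,2,2,0} = 1
G(9) = mex{3,0,2,1} = 4
G(10) = mex{1,3,0,1} = 2
G(11) = mex{4,1,3,2} = 0
G(12) = mex{2,4,1,2} = 0
G(13) = mex{0,2,4,0} = 1
G_B(13) = 1.
Combined Grundy value = 2 ⊕ 1 = 3.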